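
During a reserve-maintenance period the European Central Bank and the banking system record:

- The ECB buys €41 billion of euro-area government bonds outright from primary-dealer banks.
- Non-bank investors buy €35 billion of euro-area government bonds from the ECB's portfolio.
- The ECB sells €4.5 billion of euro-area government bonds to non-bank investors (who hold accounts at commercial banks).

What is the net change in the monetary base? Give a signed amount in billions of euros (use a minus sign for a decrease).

OMO purchase (from banks) €41 billion: ECB balance sheet expands → +€41B.
Asset sale (to non-banks) €35 billion: ECB balance sheet contracts → −€35B.
Asset sale (to non-banks) €4.5 billion: ECB balance sheet contracts → −€4.5B.
Net: 41 − 35 − 4.5 = +€1.5 billion.

+€1.5 billion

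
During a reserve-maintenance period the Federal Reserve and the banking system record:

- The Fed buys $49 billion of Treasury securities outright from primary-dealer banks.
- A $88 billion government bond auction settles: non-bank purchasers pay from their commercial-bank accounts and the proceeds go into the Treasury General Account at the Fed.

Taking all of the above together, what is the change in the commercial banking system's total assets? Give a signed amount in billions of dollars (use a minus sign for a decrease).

OMO purchase (from banks) $49 billion: just an asset swap on bank balance sheets → 0.
Government account inflow $88 billion: bank balance sheets shrink → −$88B.
Net: 0 − 88 = -$88 billion.

-$88 billion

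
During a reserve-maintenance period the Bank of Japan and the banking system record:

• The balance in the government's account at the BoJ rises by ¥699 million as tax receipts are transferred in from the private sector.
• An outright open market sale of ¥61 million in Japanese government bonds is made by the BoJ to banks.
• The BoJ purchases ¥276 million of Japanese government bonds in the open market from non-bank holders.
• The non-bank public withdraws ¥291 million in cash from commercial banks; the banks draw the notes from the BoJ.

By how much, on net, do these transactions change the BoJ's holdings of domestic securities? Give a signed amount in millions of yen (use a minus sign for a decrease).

+¥215 million

BoJ balance sheet:
  Assets:      Securities +¥215M
  Liabilities: Bank reserves −¥775M, Currency in circulation +¥291M, Government deposits +¥699M
Commercial banking system:
  Assets:      Reserves at CB −¥775M, Securities +¥61M
  Liabilities: Checkable deposits −¥714M
So the change in the BoJ's holdings of domestic securities is +¥215 million.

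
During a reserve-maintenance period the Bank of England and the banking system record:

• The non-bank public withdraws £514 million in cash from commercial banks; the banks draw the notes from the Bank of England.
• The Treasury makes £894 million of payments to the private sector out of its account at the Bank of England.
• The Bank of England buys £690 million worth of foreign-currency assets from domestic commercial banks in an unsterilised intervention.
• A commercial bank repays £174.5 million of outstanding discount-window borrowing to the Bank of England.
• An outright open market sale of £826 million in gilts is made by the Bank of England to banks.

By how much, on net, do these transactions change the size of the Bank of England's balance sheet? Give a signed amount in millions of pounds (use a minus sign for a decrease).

Bank of England balance sheet:
  Assets:      Securities −£826M, Loans to banks −£174.5M, Foreign assets +£690M
  Liabilities: Bank reserves +£69.5M, Currency in circulation +£514M, Government deposits −£894M
Change in total Bank of England assets = -£310.5 million.

-£310.5 million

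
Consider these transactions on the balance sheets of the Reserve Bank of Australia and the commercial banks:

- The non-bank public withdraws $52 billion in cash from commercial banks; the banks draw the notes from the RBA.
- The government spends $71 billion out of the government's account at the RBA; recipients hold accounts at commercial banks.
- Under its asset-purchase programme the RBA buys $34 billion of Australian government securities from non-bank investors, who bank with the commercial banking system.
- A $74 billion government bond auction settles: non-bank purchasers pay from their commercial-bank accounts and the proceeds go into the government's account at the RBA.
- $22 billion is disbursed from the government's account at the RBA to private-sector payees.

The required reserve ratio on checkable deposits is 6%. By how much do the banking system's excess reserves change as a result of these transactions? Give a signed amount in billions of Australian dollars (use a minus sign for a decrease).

Currency withdrawal $52 billion: reserves −$52B, deposits −$52B.
Government spending $71 billion: reserves +$71B, deposits +$71B.
Asset purchase (from non-banks) $34 billion: reserves +$34B, deposits +$34B.
Government account inflow $74 billion: reserves −$74B, deposits −$74B.
Government spending $22 billion: reserves +$22B, deposits +$22B.
Totals: Δreserves = +$1B, Δdeposits = +$1B.
Δrequired reserves = 6% × +$1B = +$0.06B.
Δexcess reserves = Δreserves − Δrequired = +$1B − (+$0.06B) = +$0.94 billion.

+$0.94 billion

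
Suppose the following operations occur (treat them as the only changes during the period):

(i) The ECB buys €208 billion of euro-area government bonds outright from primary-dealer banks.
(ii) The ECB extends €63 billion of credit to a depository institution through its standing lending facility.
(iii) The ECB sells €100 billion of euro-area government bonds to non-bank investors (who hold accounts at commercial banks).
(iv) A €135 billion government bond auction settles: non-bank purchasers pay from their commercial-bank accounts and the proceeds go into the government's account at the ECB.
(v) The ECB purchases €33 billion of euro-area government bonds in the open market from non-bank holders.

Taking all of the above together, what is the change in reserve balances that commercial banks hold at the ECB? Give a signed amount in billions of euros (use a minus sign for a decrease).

ECB balance sheet:
  Assets:      Securities +€141B, Loans to banks +€63B
  Liabilities: Bank reserves +€69B, Government deposits +€135B
Commercial banking system:
  Assets:      Reserves at CB +€69B, Securities −€208B
  Liabilities: Checkable deposits −€202B, Borrowings from CB +€63B
So the change in reserve balances that commercial banks hold at the ECB is +€69 billion.

+€69 billion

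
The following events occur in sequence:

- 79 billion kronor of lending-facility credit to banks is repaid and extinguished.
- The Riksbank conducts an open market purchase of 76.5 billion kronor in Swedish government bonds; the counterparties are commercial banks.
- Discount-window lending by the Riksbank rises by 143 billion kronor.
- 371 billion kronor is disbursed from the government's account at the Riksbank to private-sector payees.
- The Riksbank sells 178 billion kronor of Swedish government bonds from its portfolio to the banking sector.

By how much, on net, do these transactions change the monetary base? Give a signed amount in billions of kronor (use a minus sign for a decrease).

Discount-window repayment 79 billion kronor: Riksbank balance sheet contracts → −79B.
OMO purchase (from banks) 76.5 billion kronor: Riksbank balance sheet expands → +76.5B.
Discount-window loan 143 billion kronor: Riksbank balance sheet expands → +143B.
Government spending 371 billion kronor: a non-base liability converts back to reserves → +371B.
OMO sale (to banks) 178 billion kronor: Riksbank balance sheet contracts → −178B.
Net: −79 + 76.5 + 143 + 371 − 178 = +333.5 billion.

+333.5 billion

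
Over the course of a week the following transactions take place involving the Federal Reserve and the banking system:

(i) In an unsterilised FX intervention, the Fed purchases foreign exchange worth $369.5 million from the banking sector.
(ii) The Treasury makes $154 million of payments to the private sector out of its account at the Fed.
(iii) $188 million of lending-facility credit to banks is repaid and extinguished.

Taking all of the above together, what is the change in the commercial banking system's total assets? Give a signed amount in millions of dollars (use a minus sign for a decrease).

FX purchase $369.5 million: just an asset swap on bank balance sheets → 0.
Government spending $154 million: bank balance sheets expand → +$154M.
Discount-window repayment $188 million: bank balance sheets shrink → −$188M.
Net: 0 + 154 − 188 = -$34 million.

-$34 million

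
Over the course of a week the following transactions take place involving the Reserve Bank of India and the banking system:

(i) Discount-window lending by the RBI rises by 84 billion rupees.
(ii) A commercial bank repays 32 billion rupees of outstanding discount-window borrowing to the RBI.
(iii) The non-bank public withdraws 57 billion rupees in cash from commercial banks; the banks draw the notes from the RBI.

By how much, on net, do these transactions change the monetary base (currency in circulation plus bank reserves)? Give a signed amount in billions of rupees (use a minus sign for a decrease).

Discount-window loan 84 billion rupees: RBI balance sheet expands → +84B.
Discount-window repayment 32 billion rupees: RBI balance sheet contracts → −32B.
Currency withdrawal 57 billion rupees: just a shift between currency and reserves — both are base money → 0.
Net: 84 − 32 + 0 = +52 billion.

+52 billion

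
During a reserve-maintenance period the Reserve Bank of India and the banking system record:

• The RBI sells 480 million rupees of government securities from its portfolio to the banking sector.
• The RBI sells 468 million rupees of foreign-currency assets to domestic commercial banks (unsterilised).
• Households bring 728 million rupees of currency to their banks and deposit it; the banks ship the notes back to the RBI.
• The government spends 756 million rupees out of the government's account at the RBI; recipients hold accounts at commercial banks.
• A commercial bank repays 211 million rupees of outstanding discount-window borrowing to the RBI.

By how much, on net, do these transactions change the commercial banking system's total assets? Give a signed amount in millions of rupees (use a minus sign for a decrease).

+1273 million

RBI balance sheet:
  Assets:      Securities −480M, Loans to banks −211M, Foreign assets −468M
  Liabilities: Bank reserves +325M, Currency in circulation −728M, Government deposits −756M
Commercial banking system:
  Assets:      Reserves at CB +325M, Securities +480M, Foreign assets +468M
  Liabilities: Checkable deposits +1484M, Borrowings from CB −211M
Change in total bank assets = +1273 million.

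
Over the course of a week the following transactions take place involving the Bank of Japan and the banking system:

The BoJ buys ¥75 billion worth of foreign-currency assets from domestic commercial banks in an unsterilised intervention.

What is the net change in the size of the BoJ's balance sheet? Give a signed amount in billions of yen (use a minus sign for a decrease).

FX purchase ¥75 billion: a BoJ asset is acquired → +¥75B.

+¥75 billion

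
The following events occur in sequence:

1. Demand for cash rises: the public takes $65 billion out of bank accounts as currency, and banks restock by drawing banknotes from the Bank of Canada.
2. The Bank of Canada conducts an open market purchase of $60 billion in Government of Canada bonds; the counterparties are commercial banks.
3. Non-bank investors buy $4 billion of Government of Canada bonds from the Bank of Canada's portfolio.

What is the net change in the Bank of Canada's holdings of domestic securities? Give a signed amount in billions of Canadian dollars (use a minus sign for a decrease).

+$56 billion

Bank of Canada balance sheet:
  Assets:      Securities +$56B
  Liabilities: Bank reserves −$9B, Currency in circulation +$65B
Commercial banking system:
  Assets:      Reserves at CB −$9B, Securities −$60B
  Liabilities: Checkable deposits −$69B
So the change in the Bank of Canada's holdings of domestic securities is +$56 billion.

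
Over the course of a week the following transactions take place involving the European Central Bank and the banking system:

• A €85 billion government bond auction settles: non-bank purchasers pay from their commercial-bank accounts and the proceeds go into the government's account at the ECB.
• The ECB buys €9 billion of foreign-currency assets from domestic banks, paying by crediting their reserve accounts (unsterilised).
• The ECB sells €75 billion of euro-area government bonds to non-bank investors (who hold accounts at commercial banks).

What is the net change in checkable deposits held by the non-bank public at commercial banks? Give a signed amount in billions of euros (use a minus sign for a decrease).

-€160 billion

Government account inflow €85 billion: non-bank counterparties' bank balances fall → −€85B.
FX purchase €9 billion: the counterparty is a bank, so public deposits are unchanged → 0.
Asset sale (to non-banks) €75 billion: non-bank counterparties' bank balances fall → −€75B.
Net: −85 + 0 − 75 = -€160 billion.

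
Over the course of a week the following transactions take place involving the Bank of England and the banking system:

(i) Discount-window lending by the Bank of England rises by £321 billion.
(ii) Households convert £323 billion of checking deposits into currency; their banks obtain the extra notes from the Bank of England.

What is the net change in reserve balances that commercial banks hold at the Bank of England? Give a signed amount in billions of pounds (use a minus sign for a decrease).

-£2 billion

Discount-window loan £321 billion: the loan is credited to the bank's reserve account → +£321B.
Currency withdrawal £323 billion: banks swap reserves for currency → −£323B.
Net: 321 − 323 = -£2 billion.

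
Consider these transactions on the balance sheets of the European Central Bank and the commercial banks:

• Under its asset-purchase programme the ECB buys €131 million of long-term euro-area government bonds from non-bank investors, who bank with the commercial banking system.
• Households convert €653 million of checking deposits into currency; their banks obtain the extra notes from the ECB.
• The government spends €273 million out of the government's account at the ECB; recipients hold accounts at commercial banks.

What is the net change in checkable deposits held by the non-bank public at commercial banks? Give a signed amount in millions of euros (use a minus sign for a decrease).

-€249 million

Asset purchase (from non-banks) €131 million: non-bank counterparties' bank balances rise → +€131M.
Currency withdrawal €653 million: non-bank counterparties' bank balances fall → −€653M.
Government spending €273 million: non-bank counterparties' bank balances rise → +€273M.
Net: 131 − 653 + 273 = -€249 million.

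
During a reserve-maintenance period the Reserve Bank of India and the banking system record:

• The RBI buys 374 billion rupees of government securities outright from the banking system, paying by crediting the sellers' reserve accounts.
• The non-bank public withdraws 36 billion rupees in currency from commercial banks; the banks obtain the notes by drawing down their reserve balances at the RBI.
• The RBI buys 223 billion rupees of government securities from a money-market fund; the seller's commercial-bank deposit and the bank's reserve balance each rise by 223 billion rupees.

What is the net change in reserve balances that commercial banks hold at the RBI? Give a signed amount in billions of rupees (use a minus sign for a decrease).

RBI balance sheet:
  Assets:      Securities +597B
  Liabilities: Bank reserves +561B, Currency in circulation +36B
Commercial banking system:
  Assets:      Reserves at CB +561B, Securities −374B
  Liabilities: Checkable deposits +187B
So the change in reserve balances that commercial banks hold at the RBI is +561 billion.

+561 billion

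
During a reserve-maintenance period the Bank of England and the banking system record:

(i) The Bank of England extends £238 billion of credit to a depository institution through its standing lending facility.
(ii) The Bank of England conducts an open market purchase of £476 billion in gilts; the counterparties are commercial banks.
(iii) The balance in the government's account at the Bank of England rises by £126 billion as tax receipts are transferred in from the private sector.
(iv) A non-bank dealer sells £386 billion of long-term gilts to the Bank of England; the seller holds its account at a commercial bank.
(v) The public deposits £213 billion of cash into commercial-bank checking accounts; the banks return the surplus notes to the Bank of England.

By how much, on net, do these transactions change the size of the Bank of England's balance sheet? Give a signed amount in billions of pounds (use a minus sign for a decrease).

+£1100 billion

Discount-window loan £238 billion: a Bank of England asset is acquired → +£238B.
OMO purchase (from banks) £476 billion: a Bank of England asset is acquired → +£476B.
Government account inflow £126 billion: only the composition of liabilities changes → 0.
Asset purchase (from non-banks) £386 billion: a Bank of England asset is acquired → +£386B.
Currency deposit £213 billion: only the composition of liabilities changes → 0.
Net: 238 + 476 + 0 + 386 + 0 = +£1100 billion.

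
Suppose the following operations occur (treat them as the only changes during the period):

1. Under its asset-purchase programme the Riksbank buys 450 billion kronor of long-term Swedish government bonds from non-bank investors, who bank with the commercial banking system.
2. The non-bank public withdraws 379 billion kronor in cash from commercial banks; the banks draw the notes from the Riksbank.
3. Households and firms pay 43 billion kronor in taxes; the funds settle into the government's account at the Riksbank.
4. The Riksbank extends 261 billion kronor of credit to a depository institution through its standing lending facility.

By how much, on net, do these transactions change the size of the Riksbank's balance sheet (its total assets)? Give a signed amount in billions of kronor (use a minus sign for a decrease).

+711 billion

Asset purchase (from non-banks) 450 billion kronor: a Riksbank asset is acquired → +450B.
Currency withdrawal 379 billion kronor: only the composition of liabilities changes → 0.
Government account inflow 43 billion kronor: only the composition of liabilities changes → 0.
Discount-window loan 261 billion kronor: a Riksbank asset is acquired → +261B.
Net: 450 + 0 + 0 + 261 = +711 billion.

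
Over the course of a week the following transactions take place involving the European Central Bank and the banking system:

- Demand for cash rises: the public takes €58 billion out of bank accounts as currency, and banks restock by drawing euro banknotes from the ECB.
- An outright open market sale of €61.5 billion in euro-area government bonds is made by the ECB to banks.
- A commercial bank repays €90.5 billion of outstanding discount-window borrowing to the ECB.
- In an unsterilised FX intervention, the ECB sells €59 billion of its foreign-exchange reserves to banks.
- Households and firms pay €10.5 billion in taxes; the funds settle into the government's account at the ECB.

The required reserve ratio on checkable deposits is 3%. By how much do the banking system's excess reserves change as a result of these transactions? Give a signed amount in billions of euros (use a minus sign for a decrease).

-€277.445 billion

Currency withdrawal €58 billion: reserves −€58B, deposits −€58B.
OMO sale (to banks) €61.5 billion: reserves −€61.5B, deposits 0.
Discount-window repayment €90.5 billion: reserves −€90.5B, deposits 0.
FX sale €59 billion: reserves −€59B, deposits 0.
Government account inflow €10.5 billion: reserves −€10.5B, deposits −€10.5B.
Totals: Δreserves = −€279.5B, Δdeposits = −€68.5B.
Δrequired reserves = 3% × −€68.5B = −€2.055B.
Δexcess reserves = Δreserves − Δrequired = −€279.5B − (−€2.055B) = -€277.445 billion.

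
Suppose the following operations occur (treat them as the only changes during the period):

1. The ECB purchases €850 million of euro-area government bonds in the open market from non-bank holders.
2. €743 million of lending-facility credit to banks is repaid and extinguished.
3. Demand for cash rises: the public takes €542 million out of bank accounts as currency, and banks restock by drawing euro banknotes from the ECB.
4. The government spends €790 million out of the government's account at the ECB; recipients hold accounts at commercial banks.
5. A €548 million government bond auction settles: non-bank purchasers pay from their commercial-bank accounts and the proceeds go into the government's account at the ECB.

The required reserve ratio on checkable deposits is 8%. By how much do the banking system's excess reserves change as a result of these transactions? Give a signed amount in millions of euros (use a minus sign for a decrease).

Asset purchase (from non-banks) €850 million: reserves +€850M, deposits +€850M.
Discount-window repayment €743 million: reserves −€743M, deposits 0.
Currency withdrawal €542 million: reserves −€542M, deposits −€542M.
Government spending €790 million: reserves +€790M, deposits +€790M.
Government account inflow €548 million: reserves −€548M, deposits −€548M.
Totals: Δreserves = −€193M, Δdeposits = +€550M.
Δrequired reserves = 8% × +€550M = +€44M.
Δexcess reserves = Δreserves − Δrequired = −€193M − (+€44M) = -€237 million.

-€237 million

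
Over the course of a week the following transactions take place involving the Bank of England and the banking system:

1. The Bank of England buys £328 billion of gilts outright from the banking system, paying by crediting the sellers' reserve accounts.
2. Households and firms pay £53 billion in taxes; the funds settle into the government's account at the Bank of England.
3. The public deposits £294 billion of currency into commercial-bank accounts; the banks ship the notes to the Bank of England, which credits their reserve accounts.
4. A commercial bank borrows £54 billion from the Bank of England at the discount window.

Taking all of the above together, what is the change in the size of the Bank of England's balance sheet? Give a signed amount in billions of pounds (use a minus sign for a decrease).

OMO purchase (from banks) £328 billion: a Bank of England asset is acquired → +£328B.
Government account inflow £53 billion: only the composition of liabilities changes → 0.
Currency deposit £294 billion: only the composition of liabilities changes → 0.
Discount-window loan £54 billion: a Bank of England asset is acquired → +£54B.
Net: 328 + 0 + 0 + 54 = +£382 billion.

+£382 billion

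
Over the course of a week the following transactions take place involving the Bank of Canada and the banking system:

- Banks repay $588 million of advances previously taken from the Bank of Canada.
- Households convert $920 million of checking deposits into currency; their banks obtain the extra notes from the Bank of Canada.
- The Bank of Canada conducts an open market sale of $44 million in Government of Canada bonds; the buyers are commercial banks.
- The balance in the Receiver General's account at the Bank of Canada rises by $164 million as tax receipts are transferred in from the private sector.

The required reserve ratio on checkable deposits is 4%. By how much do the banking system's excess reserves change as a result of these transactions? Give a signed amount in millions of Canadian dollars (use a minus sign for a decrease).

Discount-window repayment $588 million: reserves −$588M, deposits 0.
Currency withdrawal $920 million: reserves −$920M, deposits −$920M.
OMO sale (to banks) $44 million: reserves −$44M, deposits 0.
Government account inflow $164 million: reserves −$164M, deposits −$164M.
Totals: Δreserves = −$1716M, Δdeposits = −$1084M.
Δrequired reserves = 4% × −$1084M = −$43.36M.
Δexcess reserves = Δreserves − Δrequired = −$1716M − (−$43.36M) = -$1672.64 million.

-$1672.64 million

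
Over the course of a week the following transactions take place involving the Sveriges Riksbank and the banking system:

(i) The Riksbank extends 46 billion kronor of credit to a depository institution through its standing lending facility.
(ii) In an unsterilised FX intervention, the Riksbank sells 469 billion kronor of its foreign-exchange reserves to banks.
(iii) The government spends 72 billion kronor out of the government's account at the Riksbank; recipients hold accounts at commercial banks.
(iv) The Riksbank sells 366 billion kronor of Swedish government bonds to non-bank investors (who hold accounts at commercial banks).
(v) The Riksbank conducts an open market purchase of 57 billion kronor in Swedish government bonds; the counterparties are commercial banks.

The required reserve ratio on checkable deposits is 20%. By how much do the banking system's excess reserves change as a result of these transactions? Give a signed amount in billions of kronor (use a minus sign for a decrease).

-601.2 billion

Discount-window loan 46 billion kronor: reserves +46B, deposits 0.
FX sale 469 billion kronor: reserves −469B, deposits 0.
Government spending 72 billion kronor: reserves +72B, deposits +72B.
Asset sale (to non-banks) 366 billion kronor: reserves −366B, deposits −366B.
OMO purchase (from banks) 57 billion kronor: reserves +57B, deposits 0.
Totals: Δreserves = −660B, Δdeposits = −294B.
Δrequired reserves = 20% × −294B = −58.8B.
Δexcess reserves = Δreserves − Δrequired = −660B − (−58.8B) = -601.2 billion.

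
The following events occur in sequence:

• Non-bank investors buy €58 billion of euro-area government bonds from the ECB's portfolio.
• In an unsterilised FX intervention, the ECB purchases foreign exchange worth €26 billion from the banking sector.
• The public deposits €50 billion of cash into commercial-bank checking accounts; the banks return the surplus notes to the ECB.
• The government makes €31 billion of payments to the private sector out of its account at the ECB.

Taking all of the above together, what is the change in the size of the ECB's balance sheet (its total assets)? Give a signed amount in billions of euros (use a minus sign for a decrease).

-€32 billion

Asset sale (to non-banks) €58 billion: an ECB asset is shed → −€58B.
FX purchase €26 billion: an ECB asset is acquired → +€26B.
Currency deposit €50 billion: only the composition of liabilities changes → 0.
Government spending €31 billion: only the composition of liabilities changes → 0.
Net: −58 + 26 + 0 + 0 = -€32 billion.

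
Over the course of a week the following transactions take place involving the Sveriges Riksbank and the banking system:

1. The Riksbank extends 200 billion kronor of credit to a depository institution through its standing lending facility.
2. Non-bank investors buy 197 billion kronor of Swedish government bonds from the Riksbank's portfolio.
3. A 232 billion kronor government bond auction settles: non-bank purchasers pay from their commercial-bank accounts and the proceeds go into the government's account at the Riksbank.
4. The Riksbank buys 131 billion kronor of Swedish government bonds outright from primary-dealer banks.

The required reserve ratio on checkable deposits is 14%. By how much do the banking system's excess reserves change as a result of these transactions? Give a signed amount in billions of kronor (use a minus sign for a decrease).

Discount-window loan 200 billion kronor: reserves +200B, deposits 0.
Asset sale (to non-banks) 197 billion kronor: reserves −197B, deposits −197B.
Government account inflow 232 billion kronor: reserves −232B, deposits −232B.
OMO purchase (from banks) 131 billion kronor: reserves +131B, deposits 0.
Totals: Δreserves = −98B, Δdeposits = −429B.
Δrequired reserves = 14% × −429B = −60.06B.
Δexcess reserves = Δreserves − Δrequired = −98B − (−60.06B) = -37.94 billion.

-37.94 billion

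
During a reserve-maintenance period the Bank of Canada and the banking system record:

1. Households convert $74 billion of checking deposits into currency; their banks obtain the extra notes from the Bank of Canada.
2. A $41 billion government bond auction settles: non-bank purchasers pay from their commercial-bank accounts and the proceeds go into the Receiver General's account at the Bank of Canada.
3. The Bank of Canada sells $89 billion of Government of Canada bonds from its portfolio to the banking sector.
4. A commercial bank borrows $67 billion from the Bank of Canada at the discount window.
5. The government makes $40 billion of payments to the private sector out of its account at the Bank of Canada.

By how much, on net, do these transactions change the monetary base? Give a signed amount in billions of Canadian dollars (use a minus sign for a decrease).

-$23 billion

Currency withdrawal $74 billion: just a shift between currency and reserves — both are base money → 0.
Government account inflow $41 billion: reserves shift to a non-base liability → −$41B.
OMO sale (to banks) $89 billion: Bank of Canada balance sheet contracts → −$89B.
Discount-window loan $67 billion: Bank of Canada balance sheet expands → +$67B.
Government spending $40 billion: a non-base liability converts back to reserves → +$40B.
Net: 0 − 41 − 89 + 67 + 40 = -$23 billion.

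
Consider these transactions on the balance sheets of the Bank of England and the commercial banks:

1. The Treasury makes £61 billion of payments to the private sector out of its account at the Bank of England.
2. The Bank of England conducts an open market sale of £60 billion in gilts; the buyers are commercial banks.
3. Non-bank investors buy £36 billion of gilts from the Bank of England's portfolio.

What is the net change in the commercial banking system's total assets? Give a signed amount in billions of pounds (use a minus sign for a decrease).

+£25 billion

Government spending £61 billion: bank balance sheets expand → +£61B.
OMO sale (to banks) £60 billion: just an asset swap on bank balance sheets → 0.
Asset sale (to non-banks) £36 billion: bank balance sheets shrink → −£36B.
Net: 61 + 0 − 36 = +£25 billion.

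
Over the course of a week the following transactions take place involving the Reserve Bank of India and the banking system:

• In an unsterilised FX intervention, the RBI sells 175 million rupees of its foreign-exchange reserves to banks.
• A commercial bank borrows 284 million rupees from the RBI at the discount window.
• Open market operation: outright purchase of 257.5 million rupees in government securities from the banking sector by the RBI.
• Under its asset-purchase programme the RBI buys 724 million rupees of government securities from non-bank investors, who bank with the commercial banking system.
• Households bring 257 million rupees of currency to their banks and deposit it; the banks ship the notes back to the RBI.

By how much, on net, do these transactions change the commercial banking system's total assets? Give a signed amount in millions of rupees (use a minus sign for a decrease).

+1265 million

RBI balance sheet:
  Assets:      Securities +981.5M, Loans to banks +284M, Foreign assets −175M
  Liabilities: Bank reserves +1347.5M, Currency in circulation −257M
Commercial banking system:
  Assets:      Reserves at CB +1347.5M, Securities −257.5M, Foreign assets +175M
  Liabilities: Checkable deposits +981M, Borrowings from CB +284M
Change in total bank assets = +1265 million.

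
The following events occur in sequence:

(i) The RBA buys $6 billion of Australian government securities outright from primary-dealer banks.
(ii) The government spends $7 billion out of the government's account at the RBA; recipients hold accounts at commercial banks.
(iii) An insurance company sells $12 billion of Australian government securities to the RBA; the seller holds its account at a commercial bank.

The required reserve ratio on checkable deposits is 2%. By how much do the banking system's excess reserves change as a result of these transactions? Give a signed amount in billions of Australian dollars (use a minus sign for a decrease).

OMO purchase (from banks) $6 billion: reserves +$6B, deposits 0.
Government spending $7 billion: reserves +$7B, deposits +$7B.
Asset purchase (from non-banks) $12 billion: reserves +$12B, deposits +$12B.
Totals: Δreserves = +$25B, Δdeposits = +$19B.
Δrequired reserves = 2% × +$19B = +$0.38B.
Δexcess reserves = Δreserves − Δrequired = +$25B − (+$0.38B) = +$24.62 billion.

+$24.62 billion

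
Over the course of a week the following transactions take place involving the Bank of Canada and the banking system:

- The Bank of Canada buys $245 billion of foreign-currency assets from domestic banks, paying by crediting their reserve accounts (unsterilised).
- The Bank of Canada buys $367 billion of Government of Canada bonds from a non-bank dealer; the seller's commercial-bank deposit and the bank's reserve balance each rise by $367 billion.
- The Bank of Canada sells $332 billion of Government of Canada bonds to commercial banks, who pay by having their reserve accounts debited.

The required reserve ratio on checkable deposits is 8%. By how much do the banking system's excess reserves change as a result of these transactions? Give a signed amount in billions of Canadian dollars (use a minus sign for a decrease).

FX purchase $245 billion: reserves +$245B, deposits 0.
Asset purchase (from non-banks) $367 billion: reserves +$367B, deposits +$367B.
OMO sale (to banks) $332 billion: reserves −$332B, deposits 0.
Totals: Δreserves = +$280B, Δdeposits = +$367B.
Δrequired reserves = 8% × +$367B = +$29.36B.
Δexcess reserves = Δreserves − Δrequired = +$280B − (+$29.36B) = +$250.64 billion.

+$250.64 billion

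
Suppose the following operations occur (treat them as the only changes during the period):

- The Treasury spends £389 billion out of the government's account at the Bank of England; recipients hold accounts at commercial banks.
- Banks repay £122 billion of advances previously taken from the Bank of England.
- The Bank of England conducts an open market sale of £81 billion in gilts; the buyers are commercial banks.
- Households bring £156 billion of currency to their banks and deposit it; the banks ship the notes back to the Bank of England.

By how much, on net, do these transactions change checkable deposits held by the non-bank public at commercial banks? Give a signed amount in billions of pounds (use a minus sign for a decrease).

Government spending £389 billion: non-bank counterparties' bank balances rise → +£389B.
Discount-window repayment £122 billion: the counterparty is a bank, so public deposits are unchanged → 0.
OMO sale (to banks) £81 billion: the counterparty is a bank, so public deposits are unchanged → 0.
Currency deposit £156 billion: non-bank counterparties' bank balances rise → +£156B.
Net: 389 + 0 + 0 + 156 = +£545 billion.

+£545 billion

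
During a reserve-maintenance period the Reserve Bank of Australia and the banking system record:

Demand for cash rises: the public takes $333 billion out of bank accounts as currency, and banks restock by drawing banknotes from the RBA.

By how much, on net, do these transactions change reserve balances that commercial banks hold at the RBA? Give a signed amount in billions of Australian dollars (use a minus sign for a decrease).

-$333 billion

RBA balance sheet:
  Assets:      no change
  Liabilities: Bank reserves −$333B, Currency in circulation +$333B
So the change in reserve balances that commercial banks hold at the RBA is -$333 billion.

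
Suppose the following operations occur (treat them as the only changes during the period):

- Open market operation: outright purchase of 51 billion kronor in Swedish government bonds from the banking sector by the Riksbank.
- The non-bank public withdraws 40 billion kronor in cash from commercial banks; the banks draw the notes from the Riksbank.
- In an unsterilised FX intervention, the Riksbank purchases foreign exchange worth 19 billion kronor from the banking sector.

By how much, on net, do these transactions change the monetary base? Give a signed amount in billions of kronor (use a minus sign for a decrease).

OMO purchase (from banks) 51 billion kronor: Riksbank balance sheet expands → +51B.
Currency withdrawal 40 billion kronor: just a shift between currency and reserves — both are base money → 0.
FX purchase 19 billion kronor: Riksbank balance sheet expands → +19B.
Net: 51 + 0 + 19 = +70 billion.

+70 billion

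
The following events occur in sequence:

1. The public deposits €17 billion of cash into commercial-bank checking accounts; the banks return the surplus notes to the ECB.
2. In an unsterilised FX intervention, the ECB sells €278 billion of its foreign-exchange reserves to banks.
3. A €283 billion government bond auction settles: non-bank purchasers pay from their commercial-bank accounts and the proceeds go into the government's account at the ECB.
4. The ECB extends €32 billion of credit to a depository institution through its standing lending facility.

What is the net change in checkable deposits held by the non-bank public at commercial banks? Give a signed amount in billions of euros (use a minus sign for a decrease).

ECB balance sheet:
  Assets:      Loans to banks +€32B, Foreign assets −€278B
  Liabilities: Bank reserves −€512B, Currency in circulation −€17B, Government deposits +€283B
Commercial banking system:
  Assets:      Reserves at CB −€512B, Foreign assets +€278B
  Liabilities: Checkable deposits −€266B, Borrowings from CB +€32B
So the change in checkable deposits held by the non-bank public at commercial banks is -€266 billion.

-€266 billion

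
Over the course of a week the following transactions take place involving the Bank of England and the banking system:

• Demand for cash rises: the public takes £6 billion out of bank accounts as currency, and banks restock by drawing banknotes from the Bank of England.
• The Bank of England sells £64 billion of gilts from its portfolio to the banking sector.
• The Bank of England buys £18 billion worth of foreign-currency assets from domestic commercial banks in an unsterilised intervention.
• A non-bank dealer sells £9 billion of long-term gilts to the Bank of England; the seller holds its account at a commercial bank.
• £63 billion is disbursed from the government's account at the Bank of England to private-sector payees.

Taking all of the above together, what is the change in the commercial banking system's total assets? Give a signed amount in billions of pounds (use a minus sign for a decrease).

+£66 billion

Currency withdrawal £6 billion: bank balance sheets shrink → −£6B.
OMO sale (to banks) £64 billion: just an asset swap on bank balance sheets → 0.
FX purchase £18 billion: just an asset swap on bank balance sheets → 0.
Asset purchase (from non-banks) £9 billion: bank balance sheets expand → +£9B.
Government spending £63 billion: bank balance sheets expand → +£63B.
Net: −6 + 0 + 0 + 9 + 63 = +£66 billion.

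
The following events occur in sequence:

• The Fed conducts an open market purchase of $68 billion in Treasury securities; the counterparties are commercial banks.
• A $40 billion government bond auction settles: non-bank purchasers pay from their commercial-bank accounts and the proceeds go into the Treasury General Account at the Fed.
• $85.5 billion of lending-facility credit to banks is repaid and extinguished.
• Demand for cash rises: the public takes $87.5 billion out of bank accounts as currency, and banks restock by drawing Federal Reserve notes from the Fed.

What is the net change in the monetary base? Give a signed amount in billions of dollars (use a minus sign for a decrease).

-$57.5 billion

OMO purchase (from banks) $68 billion: Fed balance sheet expands → +$68B.
Government account inflow $40 billion: reserves shift to a non-base liability → −$40B.
Discount-window repayment $85.5 billion: Fed balance sheet contracts → −$85.5B.
Currency withdrawal $87.5 billion: just a shift between currency and reserves — both are base money → 0.
Net: 68 − 40 − 85.5 + 0 = -$57.5 billion.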